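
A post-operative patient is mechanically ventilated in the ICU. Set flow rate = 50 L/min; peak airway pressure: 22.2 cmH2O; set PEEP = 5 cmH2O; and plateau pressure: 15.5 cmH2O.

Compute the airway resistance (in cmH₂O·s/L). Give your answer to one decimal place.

8.0

Flow: 50 L/min ÷ 60 = 0.8333 L/s.
Raw = (PIP − Pplat) / flow = (22.2 − 15.5) / 0.8333 = 6.7 / 0.8333 = 8.04 cmH2O·s/L.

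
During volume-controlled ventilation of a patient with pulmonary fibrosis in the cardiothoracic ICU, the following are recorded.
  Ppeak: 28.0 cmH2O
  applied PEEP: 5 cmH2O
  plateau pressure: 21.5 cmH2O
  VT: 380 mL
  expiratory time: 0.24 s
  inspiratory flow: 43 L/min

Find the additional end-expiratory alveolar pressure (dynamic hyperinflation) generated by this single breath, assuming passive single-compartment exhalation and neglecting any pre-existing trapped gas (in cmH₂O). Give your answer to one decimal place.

5.2

Flow: 43 L/min ÷ 60 = 0.7167 L/s.
R = (PIP − Pplat)/V̇ = (28.0 − 21.5) / 0.7167 = 6.5/0.7167 = 9.069 cmH2O·s/L.
C = Vt/(Pplat − PEEP) = 380.0 / (21.5 − 5) = 380.0/16.5 = 23.03 mL/cmH2O.
τ = R × C = 9.069 × 0.02303 L/cmH2O = 0.2089 s.
Fraction remaining = e^(−Te/τ) = e^(−0.24/0.2089) = 0.317; trapped volume = 380.0 × 0.317 = 120.46 mL.
Additional alveolar pressure from trapping ≈ V_trapped / C = 120.46 / 23.03 = 5.231 cmH2O.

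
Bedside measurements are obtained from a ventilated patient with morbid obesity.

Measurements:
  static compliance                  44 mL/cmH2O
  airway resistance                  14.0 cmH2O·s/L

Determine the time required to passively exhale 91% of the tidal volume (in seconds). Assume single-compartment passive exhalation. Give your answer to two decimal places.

1.48

τ = R × C = 14.0 × 44 mL/cmH2O = 14.0 × 0.044 L/cmH2O = 0.616 s.
Exhaled fraction f = 1 − e^(−t/τ) → t = −τ·ln(1 − f) = −0.616·ln(0.09) = 1.483 s.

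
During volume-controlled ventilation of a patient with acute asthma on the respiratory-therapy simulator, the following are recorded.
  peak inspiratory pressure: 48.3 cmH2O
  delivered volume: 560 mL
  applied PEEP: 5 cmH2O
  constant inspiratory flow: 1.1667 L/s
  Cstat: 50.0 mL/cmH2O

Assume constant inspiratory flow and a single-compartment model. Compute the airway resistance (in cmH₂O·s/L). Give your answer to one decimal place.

27.5

Equation of motion (constant flow): PIP = Vt/C + R·V̇ + PEEP.
R·V̇ = PIP − Vt/C − PEEP = 48.3 − 560/50.0 − 5 = 48.3 − 11.2 − 5 = 32.1 cmH2O.
R = 32.1 / 1.1667 = 27.513 cmH2O·s/L.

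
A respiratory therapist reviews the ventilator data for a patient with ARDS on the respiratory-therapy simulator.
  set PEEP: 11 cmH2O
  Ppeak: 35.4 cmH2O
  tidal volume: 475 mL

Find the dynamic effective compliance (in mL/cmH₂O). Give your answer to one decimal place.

Dynamic compliance = Vt / (PIP − PEEP) = 475 / (35.4 − 11) = 475 / 24.4 = 19.467 mL/cmH2O.

19.5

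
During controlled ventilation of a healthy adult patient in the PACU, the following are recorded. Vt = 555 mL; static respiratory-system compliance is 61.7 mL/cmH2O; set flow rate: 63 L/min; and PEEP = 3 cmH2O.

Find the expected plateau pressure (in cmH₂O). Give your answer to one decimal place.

12.0

Pplat = PEEP + Vt / Cstat = 3 + 555 / 61.7 = 3 + 8.995 = 11.995 cmH2O.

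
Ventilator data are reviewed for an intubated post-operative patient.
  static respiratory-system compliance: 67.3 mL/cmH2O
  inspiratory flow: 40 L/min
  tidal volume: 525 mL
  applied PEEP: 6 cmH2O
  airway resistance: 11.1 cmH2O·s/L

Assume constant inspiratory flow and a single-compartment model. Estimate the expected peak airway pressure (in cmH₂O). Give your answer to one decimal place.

Flow: 40 L/min ÷ 60 = 0.6667 L/s.
Equation of motion (constant flow): PIP = Vt/C + R·V̇ + PEEP.
PIP = 525/67.3 + 11.1×0.6667 + 6 = 7.801 + 7.4 + 6 = 21.201 cmH2O.

21.2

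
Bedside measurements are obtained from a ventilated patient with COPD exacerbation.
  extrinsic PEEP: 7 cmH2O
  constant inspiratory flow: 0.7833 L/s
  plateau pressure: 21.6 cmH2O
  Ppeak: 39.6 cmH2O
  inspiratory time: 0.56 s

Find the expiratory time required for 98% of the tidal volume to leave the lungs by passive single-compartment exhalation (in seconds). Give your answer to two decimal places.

2.70

Vt = flow × Ti = 0.7833 L/s × 0.56 s × 1000 mL/L = 438.65 mL.
R = (PIP − Pplat)/V̇ = (39.6 − 21.6) / 0.7833 = 18.0/0.7833 = 22.98 cmH2O·s/L.
C = Vt/(Pplat − PEEP) = 438.65 / (21.6 − 7) = 438.65/14.6 = 30.045 mL/cmH2O.
τ = R × C = 22.98 × 0.03005 L/cmH2O = 0.6905 s.
t = −τ·ln(1 − 0.98) = −0.6905·ln(0.02) = 2.701 s.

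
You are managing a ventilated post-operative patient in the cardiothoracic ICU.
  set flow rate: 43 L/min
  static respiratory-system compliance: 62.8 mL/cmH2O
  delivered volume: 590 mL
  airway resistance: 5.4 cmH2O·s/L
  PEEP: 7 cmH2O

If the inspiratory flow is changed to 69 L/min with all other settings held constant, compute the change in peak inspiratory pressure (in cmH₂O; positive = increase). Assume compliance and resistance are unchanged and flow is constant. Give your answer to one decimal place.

2.3

Flow: 43 L/min ÷ 60 = 0.7167 L/s.
New flow: 69 L/min ÷ 60 = 1.15 L/s.
PIP = Vt/C + R·V̇ + PEEP (constant-flow equation of motion).
Only the resistive term changes: ΔPIP = R × ΔV̇ = 5.4 × (1.15 − 0.7167) = 5.4 × 0.4333 = 2.34 cmH2O.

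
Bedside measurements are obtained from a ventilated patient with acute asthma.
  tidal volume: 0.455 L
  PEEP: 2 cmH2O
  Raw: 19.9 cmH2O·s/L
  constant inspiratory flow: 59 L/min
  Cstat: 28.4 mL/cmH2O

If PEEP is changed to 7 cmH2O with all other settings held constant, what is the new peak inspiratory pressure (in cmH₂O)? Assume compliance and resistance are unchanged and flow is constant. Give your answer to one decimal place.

Flow: 59 L/min ÷ 60 = 0.9833 L/s.
PIP = Vt/C + R·V̇ + PEEP (constant-flow equation of motion).
Only the baseline term changes: ΔPIP = ΔPEEP = 7 − 2 = 5.0 cmH2O.
Original PIP = 455/28.4 + 19.9×0.9833 + 2 = 37.589 cmH2O; new PIP = 37.589 + (5.0) = 42.589 cmH2O.

42.6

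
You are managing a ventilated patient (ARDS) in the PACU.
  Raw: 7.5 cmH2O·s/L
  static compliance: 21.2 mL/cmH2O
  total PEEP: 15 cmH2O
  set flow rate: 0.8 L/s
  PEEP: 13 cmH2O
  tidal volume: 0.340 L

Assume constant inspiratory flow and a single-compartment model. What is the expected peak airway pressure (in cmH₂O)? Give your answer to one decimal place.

37.0

Total PEEP = 15 cmH2O (set 13 + intrinsic 2); this is the baseline alveolar pressure.
Equation of motion (constant flow): PIP = Vt/C + R·V̇ + PEEP.
PIP = 340/21.2 + 7.5×0.8 + 15 = 16.038 + 6.0 + 15 = 37.038 cmH2O.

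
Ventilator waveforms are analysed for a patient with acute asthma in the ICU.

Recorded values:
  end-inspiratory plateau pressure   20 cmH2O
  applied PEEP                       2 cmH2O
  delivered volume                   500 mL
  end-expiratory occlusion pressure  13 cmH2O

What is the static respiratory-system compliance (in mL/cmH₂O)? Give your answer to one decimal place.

71.4

End-expiratory occlusion gives total PEEP = 13 cmH2O (intrinsic PEEP = 13 − 2 = 11). Use total PEEP for the elastic gradient.
Cstat = Vt / (Pplat − PEEPtotal) = 500 / (20 − 13) = 500 / 7.0 = 71.429 mL/cmH2O.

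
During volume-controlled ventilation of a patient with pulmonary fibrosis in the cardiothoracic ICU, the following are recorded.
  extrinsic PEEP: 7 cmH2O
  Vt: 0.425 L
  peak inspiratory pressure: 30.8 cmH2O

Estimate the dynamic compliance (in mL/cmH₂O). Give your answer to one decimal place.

17.9

Dynamic compliance = Vt / (PIP − PEEP) = 425 / (30.8 − 7) = 425 / 23.8 = 17.857 mL/cmH2O.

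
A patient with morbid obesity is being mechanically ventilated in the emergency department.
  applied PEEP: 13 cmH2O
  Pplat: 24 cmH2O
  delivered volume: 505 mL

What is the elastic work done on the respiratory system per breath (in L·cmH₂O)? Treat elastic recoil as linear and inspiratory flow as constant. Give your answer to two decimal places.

2.78

Elastic work ≈ ½ × (Pplat − PEEP) × Vt = 0.5 × (24 − 13) × 0.505 L = 0.5 × 11.0 × 0.505 = 2.778 L·cmH2O.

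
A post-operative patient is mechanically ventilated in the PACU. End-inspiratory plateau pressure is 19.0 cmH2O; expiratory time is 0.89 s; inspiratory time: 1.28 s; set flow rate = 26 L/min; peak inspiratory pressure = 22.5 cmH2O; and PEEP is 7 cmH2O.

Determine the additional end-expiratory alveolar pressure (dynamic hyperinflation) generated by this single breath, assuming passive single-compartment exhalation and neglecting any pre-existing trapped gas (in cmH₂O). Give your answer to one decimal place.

Flow: 26 L/min ÷ 60 = 0.4333 L/s.
Vt = flow × Ti = 0.4333 L/s × 1.28 s × 1000 mL/L = 554.62 mL.
R = (PIP − Pplat)/V̇ = (22.5 − 19.0) / 0.4333 = 3.5/0.4333 = 8.078 cmH2O·s/L.
C = Vt/(Pplat − PEEP) = 554.62 / (19.0 − 7) = 554.62/12.0 = 46.218 mL/cmH2O.
τ = R × C = 8.078 × 0.04622 L/cmH2O = 0.3734 s.
Fraction remaining = e^(−Te/τ) = e^(−0.89/0.3734) = 0.09223; trapped volume = 554.62 × 0.09223 = 51.153 mL.
Additional alveolar pressure from trapping ≈ V_trapped / C = 51.153 / 46.218 = 1.107 cmH2O.

1.1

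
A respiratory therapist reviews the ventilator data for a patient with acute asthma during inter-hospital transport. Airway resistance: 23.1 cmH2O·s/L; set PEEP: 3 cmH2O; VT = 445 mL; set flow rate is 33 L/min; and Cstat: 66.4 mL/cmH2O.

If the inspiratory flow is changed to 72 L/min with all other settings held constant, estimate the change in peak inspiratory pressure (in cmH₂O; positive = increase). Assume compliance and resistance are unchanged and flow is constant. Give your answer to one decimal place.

15.0

Flow: 33 L/min ÷ 60 = 0.55 L/s.
New flow: 72 L/min ÷ 60 = 1.2 L/s.
PIP = Vt/C + R·V̇ + PEEP (constant-flow equation of motion).
Only the resistive term changes: ΔPIP = R × ΔV̇ = 23.1 × (1.2 − 0.55) = 23.1 × 0.65 = 15.015 cmH2O.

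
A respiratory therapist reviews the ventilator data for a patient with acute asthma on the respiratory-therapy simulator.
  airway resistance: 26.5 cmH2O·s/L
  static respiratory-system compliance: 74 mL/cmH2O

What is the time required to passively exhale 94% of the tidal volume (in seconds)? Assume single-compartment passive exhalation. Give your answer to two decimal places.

5.52

τ = R × C = 26.5 × 74 mL/cmH2O = 26.5 × 0.074 L/cmH2O = 1.961 s.
Exhaled fraction f = 1 − e^(−t/τ) → t = −τ·ln(1 − f) = −1.961·ln(0.06) = 5.517 s.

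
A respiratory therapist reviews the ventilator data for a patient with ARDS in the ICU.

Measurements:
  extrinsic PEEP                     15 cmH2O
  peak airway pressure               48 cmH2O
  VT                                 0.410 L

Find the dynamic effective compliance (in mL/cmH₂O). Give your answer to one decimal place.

12.4

Dynamic compliance = Vt / (PIP − PEEP) = 410 / (48 − 15) = 410 / 33.0 = 12.424 mL/cmH2O.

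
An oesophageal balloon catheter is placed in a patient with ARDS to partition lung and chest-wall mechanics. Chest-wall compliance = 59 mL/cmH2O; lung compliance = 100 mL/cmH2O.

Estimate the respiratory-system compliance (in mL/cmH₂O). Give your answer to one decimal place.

37.1

Lung and chest wall are elastances in series: 1/Crs = 1/CL + 1/Ccw.
1/Crs = 1/100 + 1/59 = 0.02695.
Crs = 37.106 mL/cmH2O.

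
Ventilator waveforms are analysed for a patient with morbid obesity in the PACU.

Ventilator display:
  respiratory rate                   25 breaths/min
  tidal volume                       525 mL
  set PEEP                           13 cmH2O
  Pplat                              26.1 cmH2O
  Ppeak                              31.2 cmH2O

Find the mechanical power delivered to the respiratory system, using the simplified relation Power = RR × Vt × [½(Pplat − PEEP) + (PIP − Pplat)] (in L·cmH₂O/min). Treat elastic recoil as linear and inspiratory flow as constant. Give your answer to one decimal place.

Per-breath work = Vt × [½(Pplat−PEEP) + (PIP−Pplat)] = 0.525 × [0.5×13.1 + 5.1] = 0.525 × 11.65 = 6.116 L·cmH2O.
Power = 25 × 6.116 = 152.9 L·cmH2O/min.

152.9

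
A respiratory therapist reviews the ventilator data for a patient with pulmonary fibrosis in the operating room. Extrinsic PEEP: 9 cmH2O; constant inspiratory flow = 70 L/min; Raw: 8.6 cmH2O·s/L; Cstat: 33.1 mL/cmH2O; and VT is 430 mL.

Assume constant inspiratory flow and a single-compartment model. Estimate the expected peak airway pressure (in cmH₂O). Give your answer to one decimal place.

32.0

Flow: 70 L/min ÷ 60 = 1.1667 L/s.
Equation of motion (constant flow): PIP = Vt/C + R·V̇ + PEEP.
PIP = 430/33.1 + 8.6×1.1667 + 9 = 12.991 + 10.034 + 9 = 32.025 cmH2O.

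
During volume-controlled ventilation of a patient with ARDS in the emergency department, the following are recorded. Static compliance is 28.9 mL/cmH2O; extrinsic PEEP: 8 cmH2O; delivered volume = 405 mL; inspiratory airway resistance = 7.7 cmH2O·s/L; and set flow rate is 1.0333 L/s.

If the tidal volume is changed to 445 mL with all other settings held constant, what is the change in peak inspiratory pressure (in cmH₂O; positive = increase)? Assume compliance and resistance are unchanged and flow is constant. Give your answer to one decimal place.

PIP = Vt/C + R·V̇ + PEEP (constant-flow equation of motion).
Only the elastic term changes: ΔPIP = ΔVt / C = (445 − 405) / 28.9 = 1.384 cmH2O.

1.4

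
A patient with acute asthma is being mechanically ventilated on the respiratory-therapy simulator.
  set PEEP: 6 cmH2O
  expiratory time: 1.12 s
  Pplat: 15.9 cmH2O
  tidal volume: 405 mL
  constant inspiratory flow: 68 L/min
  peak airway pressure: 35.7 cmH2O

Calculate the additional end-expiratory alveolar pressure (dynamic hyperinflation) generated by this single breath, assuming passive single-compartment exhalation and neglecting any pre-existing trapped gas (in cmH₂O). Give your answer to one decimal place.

2.1

Flow: 68 L/min ÷ 60 = 1.1333 L/s.
R = (PIP − Pplat)/V̇ = (35.7 − 15.9) / 1.1333 = 19.8/1.1333 = 17.471 cmH2O·s/L.
C = Vt/(Pplat − PEEP) = 405.0 / (15.9 − 6) = 405.0/9.9 = 40.909 mL/cmH2O.
τ = R × C = 17.471 × 0.04091 L/cmH2O = 0.7147 s.
Fraction remaining = e^(−Te/τ) = e^(−1.12/0.7147) = 0.2087; trapped volume = 405.0 × 0.2087 = 84.524 mL.
Additional alveolar pressure from trapping ≈ V_trapped / C = 84.524 / 40.909 = 2.066 cmH2O.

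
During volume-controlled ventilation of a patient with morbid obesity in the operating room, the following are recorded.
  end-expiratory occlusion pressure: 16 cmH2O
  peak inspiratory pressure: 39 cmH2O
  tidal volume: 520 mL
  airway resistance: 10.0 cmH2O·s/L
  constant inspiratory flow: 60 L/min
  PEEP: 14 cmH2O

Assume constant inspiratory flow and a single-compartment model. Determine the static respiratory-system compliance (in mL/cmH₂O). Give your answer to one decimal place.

40.0

Flow: 60 L/min ÷ 60 = 1 L/s.
Total PEEP = 16 cmH2O (set 14 + intrinsic 2); this is the baseline alveolar pressure.
Equation of motion (constant flow): PIP = Vt/C + R·V̇ + PEEP.
Vt/C = PIP − R·V̇ − PEEP = 39 − 10.0×1 − 16 = 39 − 10.0 − 16 = 13.0 cmH2O.
C = Vt / 13.0 = 520 / 13.0 = 40.0 mL/cmH2O.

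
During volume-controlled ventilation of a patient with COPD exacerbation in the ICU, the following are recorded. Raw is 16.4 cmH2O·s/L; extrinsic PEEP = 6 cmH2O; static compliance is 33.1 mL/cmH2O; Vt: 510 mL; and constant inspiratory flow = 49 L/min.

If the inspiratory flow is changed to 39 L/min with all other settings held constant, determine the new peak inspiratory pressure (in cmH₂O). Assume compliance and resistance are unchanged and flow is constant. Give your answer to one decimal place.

32.1

Flow: 49 L/min ÷ 60 = 0.8167 L/s.
New flow: 39 L/min ÷ 60 = 0.65 L/s.
PIP = Vt/C + R·V̇ + PEEP (constant-flow equation of motion).
Only the resistive term changes: ΔPIP = R × ΔV̇ = 16.4 × (0.65 − 0.8167) = 16.4 × -0.1667 = -2.734 cmH2O.
Original PIP = 510/33.1 + 16.4×0.8167 + 6 = 34.802 cmH2O; new PIP = 34.802 + (-2.734) = 32.068 cmH2O.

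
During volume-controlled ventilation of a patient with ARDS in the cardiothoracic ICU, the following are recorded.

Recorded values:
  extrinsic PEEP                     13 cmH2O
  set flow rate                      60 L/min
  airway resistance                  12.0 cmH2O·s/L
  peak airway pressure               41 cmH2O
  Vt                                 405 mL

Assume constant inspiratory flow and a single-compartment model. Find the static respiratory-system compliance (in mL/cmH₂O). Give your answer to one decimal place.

Flow: 60 L/min ÷ 60 = 1 L/s.
Equation of motion (constant flow): PIP = Vt/C + R·V̇ + PEEP.
Vt/C = PIP − R·V̇ − PEEP = 41 − 12.0×1 − 13 = 41 − 12.0 − 13 = 16.0 cmH2O.
C = Vt / 16.0 = 405 / 16.0 = 25.313 mL/cmH2O.

25.3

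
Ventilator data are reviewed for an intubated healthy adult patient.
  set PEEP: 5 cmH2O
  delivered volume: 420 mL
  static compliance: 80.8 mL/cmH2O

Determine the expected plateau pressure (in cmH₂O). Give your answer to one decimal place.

10.2

Pplat = PEEP + Vt / Cstat = 5 + 420 / 80.8 = 5 + 5.198 = 10.198 cmH2O.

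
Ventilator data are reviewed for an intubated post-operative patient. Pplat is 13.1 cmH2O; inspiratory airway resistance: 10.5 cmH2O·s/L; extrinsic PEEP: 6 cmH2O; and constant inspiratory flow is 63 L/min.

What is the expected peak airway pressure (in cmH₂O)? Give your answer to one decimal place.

24.1

Flow: 63 L/min ÷ 60 = 1.05 L/s.
PIP = Pplat + Raw × flow = 13.1 + 10.5 × 1.05 = 13.1 + 11.025 = 24.125 cmH2O.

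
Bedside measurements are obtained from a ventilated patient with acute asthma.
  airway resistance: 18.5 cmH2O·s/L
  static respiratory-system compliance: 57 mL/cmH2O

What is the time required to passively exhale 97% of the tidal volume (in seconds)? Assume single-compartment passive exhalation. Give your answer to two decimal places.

3.70

τ = R × C = 18.5 × 57 mL/cmH2O = 18.5 × 0.057 L/cmH2O = 1.055 s.
Exhaled fraction f = 1 − e^(−t/τ) → t = −τ·ln(1 − f) = −1.055·ln(0.03) = 3.699 s.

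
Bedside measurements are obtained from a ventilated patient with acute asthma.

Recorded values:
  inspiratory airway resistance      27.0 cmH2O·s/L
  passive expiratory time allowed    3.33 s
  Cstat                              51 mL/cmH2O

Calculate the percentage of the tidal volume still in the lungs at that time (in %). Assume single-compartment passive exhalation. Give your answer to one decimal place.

τ = R × C = 27.0 × 51 mL/cmH2O = 27.0 × 0.051 L/cmH2O = 1.377 s.
Passive exhalation: V(t)/V₀ = e^(−t/τ) = e^(−3.33/1.377) = 0.08907.
Fraction remaining = 0.08907 → 8.907%.

8.9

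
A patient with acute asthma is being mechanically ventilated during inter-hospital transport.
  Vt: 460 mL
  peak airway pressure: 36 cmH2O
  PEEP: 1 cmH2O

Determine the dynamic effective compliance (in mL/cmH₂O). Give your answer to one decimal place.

Dynamic compliance = Vt / (PIP − PEEP) = 460 / (36 − 1) = 460 / 35.0 = 13.143 mL/cmH2O.

13.1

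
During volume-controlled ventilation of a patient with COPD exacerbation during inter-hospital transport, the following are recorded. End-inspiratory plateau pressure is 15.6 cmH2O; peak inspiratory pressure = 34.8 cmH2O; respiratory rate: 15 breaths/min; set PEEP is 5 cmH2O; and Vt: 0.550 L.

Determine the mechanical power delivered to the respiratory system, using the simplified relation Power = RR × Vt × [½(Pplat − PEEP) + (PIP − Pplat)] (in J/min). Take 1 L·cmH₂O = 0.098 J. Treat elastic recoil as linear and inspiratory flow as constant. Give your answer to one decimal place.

19.8

Per-breath work = Vt × [½(Pplat−PEEP) + (PIP−Pplat)] = 0.550 × [0.5×10.6 + 19.2] = 0.550 × 24.5 = 13.475 L·cmH2O.
Power = 15 × 13.475 = 202.13 L·cmH2O/min.
× 0.098 J/(L·cmH2O) → 19.809 J/min.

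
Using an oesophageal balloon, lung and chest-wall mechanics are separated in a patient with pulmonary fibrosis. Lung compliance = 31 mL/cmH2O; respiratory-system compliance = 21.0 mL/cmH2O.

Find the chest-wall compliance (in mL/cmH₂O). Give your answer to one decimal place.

1/Ccw = 1/Crs − 1/CL.
1/Ccw = 1/21.0 − 1/31 = 0.01536.
Ccw = 65.104 mL/cmH2O.

65.1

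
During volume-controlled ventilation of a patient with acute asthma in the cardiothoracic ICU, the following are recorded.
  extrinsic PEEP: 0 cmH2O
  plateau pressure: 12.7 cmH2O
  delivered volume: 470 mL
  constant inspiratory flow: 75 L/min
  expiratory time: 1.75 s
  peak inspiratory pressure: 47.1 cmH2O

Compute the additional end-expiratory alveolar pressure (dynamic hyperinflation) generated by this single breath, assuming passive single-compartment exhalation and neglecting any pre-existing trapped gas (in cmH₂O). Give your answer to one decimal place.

Flow: 75 L/min ÷ 60 = 1.25 L/s.
R = (PIP − Pplat)/V̇ = (47.1 − 12.7) / 1.25 = 34.4/1.25 = 27.52 cmH2O·s/L.
C = Vt/(Pplat − PEEP) = 470.0 / (12.7 − 0) = 470.0/12.7 = 37.008 mL/cmH2O.
τ = R × C = 27.52 × 0.03701 L/cmH2O = 1.019 s.
Fraction remaining = e^(−Te/τ) = e^(−1.75/1.019) = 0.1795; trapped volume = 470.0 × 0.1795 = 84.365 mL.
Additional alveolar pressure from trapping ≈ V_trapped / C = 84.365 / 37.008 = 2.28 cmH2O.

2.3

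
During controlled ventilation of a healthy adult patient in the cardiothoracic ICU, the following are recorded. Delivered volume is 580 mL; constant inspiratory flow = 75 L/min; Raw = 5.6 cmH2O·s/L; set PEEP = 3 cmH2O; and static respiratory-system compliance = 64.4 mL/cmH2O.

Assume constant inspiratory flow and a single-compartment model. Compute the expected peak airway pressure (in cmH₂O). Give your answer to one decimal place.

19.0

Flow: 75 L/min ÷ 60 = 1.25 L/s.
Equation of motion (constant flow): PIP = Vt/C + R·V̇ + PEEP.
PIP = 580/64.4 + 5.6×1.25 + 3 = 9.006 + 7.0 + 3 = 19.006 cmH2O.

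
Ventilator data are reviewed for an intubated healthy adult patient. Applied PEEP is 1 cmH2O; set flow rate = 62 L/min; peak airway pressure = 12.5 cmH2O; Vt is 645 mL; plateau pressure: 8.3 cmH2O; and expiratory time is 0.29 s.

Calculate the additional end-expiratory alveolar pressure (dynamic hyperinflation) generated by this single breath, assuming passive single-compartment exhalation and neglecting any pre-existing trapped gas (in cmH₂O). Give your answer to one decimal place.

3.3

Flow: 62 L/min ÷ 60 = 1.0333 L/s.
R = (PIP − Pplat)/V̇ = (12.5 − 8.3) / 1.0333 = 4.2/1.0333 = 4.065 cmH2O·s/L.
C = Vt/(Pplat − PEEP) = 645.0 / (8.3 − 1) = 645.0/7.3 = 88.356 mL/cmH2O.
τ = R × C = 4.065 × 0.08836 L/cmH2O = 0.3592 s.
Fraction remaining = e^(−Te/τ) = e^(−0.29/0.3592) = 0.446; trapped volume = 645.0 × 0.446 = 287.67 mL.
Additional alveolar pressure from trapping ≈ V_trapped / C = 287.67 / 88.356 = 3.256 cmH2O.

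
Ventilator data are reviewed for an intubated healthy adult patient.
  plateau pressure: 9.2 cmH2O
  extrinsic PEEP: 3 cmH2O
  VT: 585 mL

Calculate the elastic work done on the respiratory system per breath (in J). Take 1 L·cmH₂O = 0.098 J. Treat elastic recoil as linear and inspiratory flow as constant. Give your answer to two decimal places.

Elastic work ≈ ½ × (Pplat − PEEP) × Vt = 0.5 × (9.2 − 3) × 0.585 L = 0.5 × 6.2 × 0.585 = 1.814 L·cmH2O.
× 0.098 J/(L·cmH2O) → 0.1778 J.

0.18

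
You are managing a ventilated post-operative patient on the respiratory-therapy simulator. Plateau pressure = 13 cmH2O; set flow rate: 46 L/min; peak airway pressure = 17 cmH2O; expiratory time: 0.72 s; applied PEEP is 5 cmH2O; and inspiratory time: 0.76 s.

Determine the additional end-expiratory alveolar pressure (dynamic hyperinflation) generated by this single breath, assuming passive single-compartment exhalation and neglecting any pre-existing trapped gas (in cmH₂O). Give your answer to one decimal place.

1.2

Flow: 46 L/min ÷ 60 = 0.7667 L/s.
Vt = flow × Ti = 0.7667 L/s × 0.76 s × 1000 mL/L = 582.69 mL.
R = (PIP − Pplat)/V̇ = (17 − 13) / 0.7667 = 4.0/0.7667 = 5.217 cmH2O·s/L.
C = Vt/(Pplat − PEEP) = 582.69 / (13 − 5) = 582.69/8.0 = 72.836 mL/cmH2O.
τ = R × C = 5.217 × 0.07284 L/cmH2O = 0.38 s.
Fraction remaining = e^(−Te/τ) = e^(−0.72/0.38) = 0.1504; trapped volume = 582.69 × 0.1504 = 87.637 mL.
Additional alveolar pressure from trapping ≈ V_trapped / C = 87.637 / 72.836 = 1.203 cmH2O.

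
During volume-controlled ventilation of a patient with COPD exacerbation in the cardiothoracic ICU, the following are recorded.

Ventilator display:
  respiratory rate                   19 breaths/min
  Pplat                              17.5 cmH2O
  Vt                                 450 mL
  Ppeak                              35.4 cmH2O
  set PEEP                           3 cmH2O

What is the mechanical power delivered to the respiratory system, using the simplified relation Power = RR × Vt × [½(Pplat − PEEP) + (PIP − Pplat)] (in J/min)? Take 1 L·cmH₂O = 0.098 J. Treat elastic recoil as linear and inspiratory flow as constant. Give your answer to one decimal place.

21.1

Per-breath work = Vt × [½(Pplat−PEEP) + (PIP−Pplat)] = 0.450 × [0.5×14.5 + 17.9] = 0.450 × 25.15 = 11.318 L·cmH2O.
Power = 19 × 11.318 = 215.04 L·cmH2O/min.
× 0.098 J/(L·cmH2O) → 21.074 J/min.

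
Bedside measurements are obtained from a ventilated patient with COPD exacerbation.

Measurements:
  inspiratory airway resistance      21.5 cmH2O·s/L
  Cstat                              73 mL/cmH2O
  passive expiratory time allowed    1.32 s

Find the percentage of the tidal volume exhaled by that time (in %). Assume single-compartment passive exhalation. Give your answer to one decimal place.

56.9

τ = R × C = 21.5 × 73 mL/cmH2O = 21.5 × 0.073 L/cmH2O = 1.57 s.
Passive exhalation: V(t)/V₀ = e^(−t/τ) = e^(−1.32/1.57) = 0.4314.
Fraction exhaled = 1 − 0.4314 = 0.5686 → 56.86%.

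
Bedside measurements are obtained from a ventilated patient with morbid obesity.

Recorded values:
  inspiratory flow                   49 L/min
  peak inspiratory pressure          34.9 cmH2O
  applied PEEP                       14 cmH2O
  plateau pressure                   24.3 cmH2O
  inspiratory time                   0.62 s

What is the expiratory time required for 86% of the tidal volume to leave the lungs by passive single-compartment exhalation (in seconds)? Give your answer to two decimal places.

1.25

Flow: 49 L/min ÷ 60 = 0.8167 L/s.
Vt = flow × Ti = 0.8167 L/s × 0.62 s × 1000 mL/L = 506.35 mL.
R = (PIP − Pplat)/V̇ = (34.9 − 24.3) / 0.8167 = 10.6/0.8167 = 12.979 cmH2O·s/L.
C = Vt/(Pplat − PEEP) = 506.35 / (24.3 − 14) = 506.35/10.3 = 49.16 mL/cmH2O.
τ = R × C = 12.979 × 0.04916 L/cmH2O = 0.638 s.
t = −τ·ln(1 − 0.86) = −0.638·ln(0.14) = 1.254 s.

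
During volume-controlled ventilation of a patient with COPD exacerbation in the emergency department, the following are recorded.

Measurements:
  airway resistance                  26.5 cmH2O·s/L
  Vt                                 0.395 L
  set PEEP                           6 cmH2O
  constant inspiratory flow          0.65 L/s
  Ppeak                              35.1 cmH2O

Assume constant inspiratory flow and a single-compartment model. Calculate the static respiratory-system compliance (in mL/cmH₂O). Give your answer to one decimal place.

33.3

Equation of motion (constant flow): PIP = Vt/C + R·V̇ + PEEP.
Vt/C = PIP − R·V̇ − PEEP = 35.1 − 26.5×0.65 − 6 = 35.1 − 17.225 − 6 = 11.875 cmH2O.
C = Vt / 11.875 = 395 / 11.875 = 33.263 mL/cmH2O.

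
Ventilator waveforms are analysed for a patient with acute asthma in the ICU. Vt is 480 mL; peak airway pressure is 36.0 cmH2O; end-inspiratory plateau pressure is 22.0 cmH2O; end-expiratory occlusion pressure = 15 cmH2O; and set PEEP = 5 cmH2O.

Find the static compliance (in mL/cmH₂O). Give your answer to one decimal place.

End-expiratory occlusion gives total PEEP = 15 cmH2O (intrinsic PEEP = 15 − 5 = 10). Use total PEEP for the elastic gradient.
Cstat = Vt / (Pplat − PEEPtotal) = 480 / (22.0 − 15) = 480 / 7.0 = 68.571 mL/cmH2O.

68.6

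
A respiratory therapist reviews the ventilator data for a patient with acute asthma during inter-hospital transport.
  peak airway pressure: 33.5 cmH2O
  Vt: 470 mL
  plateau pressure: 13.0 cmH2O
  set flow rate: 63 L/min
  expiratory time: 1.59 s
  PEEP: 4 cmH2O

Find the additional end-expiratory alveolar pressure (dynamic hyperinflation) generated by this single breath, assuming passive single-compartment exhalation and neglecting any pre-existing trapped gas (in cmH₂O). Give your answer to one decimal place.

1.9

Flow: 63 L/min ÷ 60 = 1.05 L/s.
R = (PIP − Pplat)/V̇ = (33.5 − 13.0) / 1.05 = 20.5/1.05 = 19.524 cmH2O·s/L.
C = Vt/(Pplat − PEEP) = 470.0 / (13.0 − 4) = 470.0/9.0 = 52.222 mL/cmH2O.
τ = R × C = 19.524 × 0.05222 L/cmH2O = 1.02 s.
Fraction remaining = e^(−Te/τ) = e^(−1.59/1.02) = 0.2104; trapped volume = 470.0 × 0.2104 = 98.888 mL.
Additional alveolar pressure from trapping ≈ V_trapped / C = 98.888 / 52.222 = 1.894 cmH2O.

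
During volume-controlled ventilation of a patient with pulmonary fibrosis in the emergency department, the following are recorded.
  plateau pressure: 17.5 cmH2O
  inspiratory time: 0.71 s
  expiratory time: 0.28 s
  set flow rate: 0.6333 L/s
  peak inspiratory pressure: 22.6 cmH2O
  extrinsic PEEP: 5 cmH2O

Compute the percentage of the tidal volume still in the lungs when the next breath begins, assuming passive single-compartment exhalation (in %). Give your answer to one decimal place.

38.0

Vt = flow × Ti = 0.6333 L/s × 0.71 s × 1000 mL/L = 449.64 mL.
R = (PIP − Pplat)/V̇ = (22.6 − 17.5) / 0.6333 = 5.1/0.6333 = 8.053 cmH2O·s/L.
C = Vt/(Pplat − PEEP) = 449.64 / (17.5 − 5) = 449.64/12.5 = 35.971 mL/cmH2O.
τ = R × C = 8.053 × 0.03597 L/cmH2O = 0.2897 s.
Fraction remaining at end-expiration = e^(−Te/τ) = e^(−0.28/0.2897) = 0.3804 → 38.04%.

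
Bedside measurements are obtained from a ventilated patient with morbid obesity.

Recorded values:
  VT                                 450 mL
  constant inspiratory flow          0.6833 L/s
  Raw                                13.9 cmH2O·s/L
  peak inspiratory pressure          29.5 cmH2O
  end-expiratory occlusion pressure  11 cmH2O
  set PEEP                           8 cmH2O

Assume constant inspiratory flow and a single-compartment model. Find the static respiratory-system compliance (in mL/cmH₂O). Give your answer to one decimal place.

Total PEEP = 11 cmH2O (set 8 + intrinsic 3); this is the baseline alveolar pressure.
Equation of motion (constant flow): PIP = Vt/C + R·V̇ + PEEP.
Vt/C = PIP − R·V̇ − PEEP = 29.5 − 13.9×0.6833 − 11 = 29.5 − 9.498 − 11 = 9.002 cmH2O.
C = Vt / 9.002 = 450 / 9.002 = 49.989 mL/cmH2O.

50.0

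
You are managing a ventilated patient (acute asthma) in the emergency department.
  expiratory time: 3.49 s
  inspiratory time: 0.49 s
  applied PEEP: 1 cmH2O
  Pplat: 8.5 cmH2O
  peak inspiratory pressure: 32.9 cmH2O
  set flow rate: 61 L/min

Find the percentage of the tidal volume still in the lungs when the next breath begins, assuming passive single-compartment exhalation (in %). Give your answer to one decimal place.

Flow: 61 L/min ÷ 60 = 1.0167 L/s.
Vt = flow × Ti = 1.0167 L/s × 0.49 s × 1000 mL/L = 498.18 mL.
R = (PIP − Pplat)/V̇ = (32.9 − 8.5) / 1.0167 = 24.4/1.0167 = 23.999 cmH2O·s/L.
C = Vt/(Pplat − PEEP) = 498.18 / (8.5 − 1) = 498.18/7.5 = 66.424 mL/cmH2O.
τ = R × C = 23.999 × 0.06642 L/cmH2O = 1.594 s.
Fraction remaining at end-expiration = e^(−Te/τ) = e^(−3.49/1.594) = 0.112 → 11.2%.

11.2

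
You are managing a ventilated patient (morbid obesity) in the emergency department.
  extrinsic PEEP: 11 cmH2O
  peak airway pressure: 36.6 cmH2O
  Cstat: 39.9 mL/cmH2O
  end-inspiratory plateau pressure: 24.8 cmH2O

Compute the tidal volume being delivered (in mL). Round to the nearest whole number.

Vt = Cstat × (Pplat − PEEP) = 39.9 × (24.8 − 11) = 39.9 × 13.8 = 550.62 mL.

551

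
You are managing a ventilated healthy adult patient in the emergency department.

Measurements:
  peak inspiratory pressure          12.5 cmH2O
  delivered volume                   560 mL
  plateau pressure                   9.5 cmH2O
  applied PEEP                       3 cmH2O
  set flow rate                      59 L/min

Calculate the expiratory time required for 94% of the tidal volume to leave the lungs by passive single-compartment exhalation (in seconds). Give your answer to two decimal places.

Flow: 59 L/min ÷ 60 = 0.9833 L/s.
R = (PIP − Pplat)/V̇ = (12.5 − 9.5) / 0.9833 = 3.0/0.9833 = 3.051 cmH2O·s/L.
C = Vt/(Pplat − PEEP) = 560.0 / (9.5 − 3) = 560.0/6.5 = 86.154 mL/cmH2O.
τ = R × C = 3.051 × 0.08615 L/cmH2O = 0.2628 s.
t = −τ·ln(1 − 0.94) = −0.2628·ln(0.06) = 0.7394 s.

0.74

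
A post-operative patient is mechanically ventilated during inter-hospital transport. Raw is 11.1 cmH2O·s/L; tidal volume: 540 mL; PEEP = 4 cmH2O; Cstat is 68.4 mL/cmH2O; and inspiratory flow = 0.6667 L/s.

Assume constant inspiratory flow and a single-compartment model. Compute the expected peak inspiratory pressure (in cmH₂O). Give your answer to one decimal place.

19.3

Equation of motion (constant flow): PIP = Vt/C + R·V̇ + PEEP.
PIP = 540/68.4 + 11.1×0.6667 + 4 = 7.895 + 7.4 + 4 = 19.295 cmH2O.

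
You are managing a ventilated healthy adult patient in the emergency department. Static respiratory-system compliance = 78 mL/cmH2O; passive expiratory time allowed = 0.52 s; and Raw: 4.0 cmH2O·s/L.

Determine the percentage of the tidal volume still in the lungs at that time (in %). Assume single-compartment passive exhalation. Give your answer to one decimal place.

τ = R × C = 4.0 × 78 mL/cmH2O = 4.0 × 0.078 L/cmH2O = 0.312 s.
Passive exhalation: V(t)/V₀ = e^(−t/τ) = e^(−0.52/0.312) = 0.1889.
Fraction remaining = 0.1889 → 18.89%.

18.9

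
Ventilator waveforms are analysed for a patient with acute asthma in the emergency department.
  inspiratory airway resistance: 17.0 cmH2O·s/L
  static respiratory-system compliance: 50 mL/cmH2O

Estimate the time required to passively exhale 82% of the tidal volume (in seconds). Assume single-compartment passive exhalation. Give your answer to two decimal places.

τ = R × C = 17.0 × 50 mL/cmH2O = 17.0 × 0.050 L/cmH2O = 0.85 s.
Exhaled fraction f = 1 − e^(−t/τ) → t = −τ·ln(1 − f) = −0.85·ln(0.18) = 1.458 s.

1.46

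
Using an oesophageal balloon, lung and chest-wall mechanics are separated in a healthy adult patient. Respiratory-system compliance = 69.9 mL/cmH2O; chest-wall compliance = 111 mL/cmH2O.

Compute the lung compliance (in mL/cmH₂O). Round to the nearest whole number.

1/CL = 1/Crs − 1/Ccw.
1/CL = 1/69.9 − 1/111 = 0.005297.
CL = 188.79 mL/cmH2O.

189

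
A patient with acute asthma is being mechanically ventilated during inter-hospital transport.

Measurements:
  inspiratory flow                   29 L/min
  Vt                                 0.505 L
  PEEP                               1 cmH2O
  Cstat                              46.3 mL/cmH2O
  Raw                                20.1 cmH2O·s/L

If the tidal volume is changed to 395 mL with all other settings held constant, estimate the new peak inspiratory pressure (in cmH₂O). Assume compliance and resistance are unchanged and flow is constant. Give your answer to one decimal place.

Flow: 29 L/min ÷ 60 = 0.4833 L/s.
PIP = Vt/C + R·V̇ + PEEP (constant-flow equation of motion).
Only the elastic term changes: ΔPIP = ΔVt / C = (395 − 505) / 46.3 = -2.376 cmH2O.
Original PIP = 505/46.3 + 20.1×0.4833 + 1 = 21.621 cmH2O; new PIP = 21.621 + (-2.376) = 19.245 cmH2O.

19.2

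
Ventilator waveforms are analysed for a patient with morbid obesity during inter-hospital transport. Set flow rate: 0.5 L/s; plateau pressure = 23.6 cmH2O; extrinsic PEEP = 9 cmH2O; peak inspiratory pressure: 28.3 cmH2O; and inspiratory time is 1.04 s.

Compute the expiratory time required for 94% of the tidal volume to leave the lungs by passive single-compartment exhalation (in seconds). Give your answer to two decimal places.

Vt = flow × Ti = 0.5 L/s × 1.04 s × 1000 mL/L = 520.0 mL.
R = (PIP − Pplat)/V̇ = (28.3 − 23.6) / 0.5 = 4.7/0.5 = 9.4 cmH2O·s/L.
C = Vt/(Pplat − PEEP) = 520.0 / (23.6 − 9) = 520.0/14.6 = 35.616 mL/cmH2O.
τ = R × C = 9.4 × 0.03562 L/cmH2O = 0.3348 s.
t = −τ·ln(1 − 0.94) = −0.3348·ln(0.06) = 0.9419 s.

0.94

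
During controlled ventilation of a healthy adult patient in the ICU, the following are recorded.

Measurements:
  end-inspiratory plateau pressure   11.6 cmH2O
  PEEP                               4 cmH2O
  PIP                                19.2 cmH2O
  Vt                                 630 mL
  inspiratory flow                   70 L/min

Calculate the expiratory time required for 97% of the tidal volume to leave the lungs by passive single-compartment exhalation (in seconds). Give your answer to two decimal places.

1.89

Flow: 70 L/min ÷ 60 = 1.1667 L/s.
R = (PIP − Pplat)/V̇ = (19.2 − 11.6) / 1.1667 = 7.6/1.1667 = 6.514 cmH2O·s/L.
C = Vt/(Pplat − PEEP) = 630.0 / (11.6 − 4) = 630.0/7.6 = 82.895 mL/cmH2O.
τ = R × C = 6.514 × 0.0829 L/cmH2O = 0.54 s.
t = −τ·ln(1 − 0.97) = −0.54·ln(0.03) = 1.894 s.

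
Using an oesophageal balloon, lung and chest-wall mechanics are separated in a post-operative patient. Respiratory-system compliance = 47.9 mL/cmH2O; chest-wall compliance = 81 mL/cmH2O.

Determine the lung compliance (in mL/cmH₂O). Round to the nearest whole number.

1/CL = 1/Crs − 1/Ccw.
1/CL = 1/47.9 − 1/81 = 0.008531.
CL = 117.22 mL/cmH2O.

117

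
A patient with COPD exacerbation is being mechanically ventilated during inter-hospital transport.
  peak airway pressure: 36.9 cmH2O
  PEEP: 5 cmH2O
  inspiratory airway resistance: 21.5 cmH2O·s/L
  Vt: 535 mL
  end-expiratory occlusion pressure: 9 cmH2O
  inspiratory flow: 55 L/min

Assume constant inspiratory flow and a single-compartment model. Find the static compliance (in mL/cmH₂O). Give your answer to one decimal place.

65.3

Flow: 55 L/min ÷ 60 = 0.9167 L/s.
Total PEEP = 9 cmH2O (set 5 + intrinsic 4); this is the baseline alveolar pressure.
Equation of motion (constant flow): PIP = Vt/C + R·V̇ + PEEP.
Vt/C = PIP − R·V̇ − PEEP = 36.9 − 21.5×0.9167 − 9 = 36.9 − 19.709 − 9 = 8.191 cmH2O.
C = Vt / 8.191 = 535 / 8.191 = 65.316 mL/cmH2O.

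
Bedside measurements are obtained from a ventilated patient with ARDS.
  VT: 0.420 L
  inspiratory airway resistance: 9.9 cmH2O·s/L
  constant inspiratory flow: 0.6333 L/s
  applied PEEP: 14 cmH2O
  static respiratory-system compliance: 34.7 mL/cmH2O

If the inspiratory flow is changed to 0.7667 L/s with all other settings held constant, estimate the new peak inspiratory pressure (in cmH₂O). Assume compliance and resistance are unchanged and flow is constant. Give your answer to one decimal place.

PIP = Vt/C + R·V̇ + PEEP (constant-flow equation of motion).
Only the resistive term changes: ΔPIP = R × ΔV̇ = 9.9 × (0.7667 − 0.6333) = 9.9 × 0.1334 = 1.321 cmH2O.
Original PIP = 420/34.7 + 9.9×0.6333 + 14 = 32.373 cmH2O; new PIP = 32.373 + (1.321) = 33.694 cmH2O.

33.7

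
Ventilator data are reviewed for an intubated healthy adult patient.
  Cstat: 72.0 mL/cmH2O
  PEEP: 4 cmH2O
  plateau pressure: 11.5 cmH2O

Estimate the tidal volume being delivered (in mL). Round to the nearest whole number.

540

Vt = Cstat × (Pplat − PEEP) = 72.0 × (11.5 − 4) = 72.0 × 7.5 = 540.0 mL.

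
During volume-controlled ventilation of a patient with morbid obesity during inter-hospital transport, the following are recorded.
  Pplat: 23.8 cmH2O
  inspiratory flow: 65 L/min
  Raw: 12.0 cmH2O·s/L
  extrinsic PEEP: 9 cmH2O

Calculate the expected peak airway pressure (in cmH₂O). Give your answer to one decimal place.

36.8

Flow: 65 L/min ÷ 60 = 1.0833 L/s.
PIP = Pplat + Raw × flow = 23.8 + 12.0 × 1.0833 = 23.8 + 13.0 = 36.8 cmH2O.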